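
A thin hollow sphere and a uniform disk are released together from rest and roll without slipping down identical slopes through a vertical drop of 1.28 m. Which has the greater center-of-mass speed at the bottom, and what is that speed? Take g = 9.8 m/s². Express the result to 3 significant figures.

the uniform disk, at v ≈ 4.09 m/s

For rolling without slipping, Mgh = ½(1+k)Mv² where k = I/(MR²), so v = √(2gh/(1+k)).
Thin hollow sphere: k = 2/3, giving v = √(2×9.8×1.28/1.667) = 3.88 m/s.
Uniform disk: k = 0.5, giving v = √(2×9.8×1.28/1.5) = 4.09 m/s.
The smaller k wins: the uniform disk, at ≈ 4.09 m/s.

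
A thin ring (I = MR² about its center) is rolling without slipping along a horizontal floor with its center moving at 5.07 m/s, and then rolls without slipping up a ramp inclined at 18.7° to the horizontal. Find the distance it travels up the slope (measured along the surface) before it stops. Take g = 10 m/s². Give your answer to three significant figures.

d ≈ 8.02 m

The moment of inertia is MR², giving k ≡ I/(MR²) = 1.
Rolling without slipping gives ω = v/R, so the total kinetic energy is ½Mv² + ½Iω² = ½(1+k)Mv² = Mv².
Setting this equal to Mgh gives the vertical rise h = (1+k)v₀²/(2g) = 2×5.07²/(2×10) = 2.57 m.
The distance along the slope is d = h/sinθ = 2.57/sin18.7° ≈ 8.02 m.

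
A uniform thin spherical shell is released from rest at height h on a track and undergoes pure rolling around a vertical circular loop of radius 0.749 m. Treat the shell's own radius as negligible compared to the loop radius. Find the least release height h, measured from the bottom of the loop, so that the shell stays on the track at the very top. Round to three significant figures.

h_min ≈ 2.12 m

The moment of inertia is (2/3)MR², giving k ≡ I/(MR²) = 2/3.
At the top of the loop, the minimum-contact condition is Mg = Mv_top²/r, so v_top² = gr.
With ω = v/R, the kinetic energy at speed v is ½(1+k)Mv² = (5/6)Mv².
Energy conservation from release (height h) to the top (height 2r): Mgh = Mg(2r) + (5/6)M·gr.
Thus h_min = 2r + (1+k)r/2 = r(2 + 1.667/2) = 0.749 × 2.833 ≈ 2.12 m.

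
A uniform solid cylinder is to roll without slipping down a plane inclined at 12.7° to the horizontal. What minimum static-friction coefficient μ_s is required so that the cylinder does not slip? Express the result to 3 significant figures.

The moment of inertia is (1/2)MR², giving k ≡ I/(MR²) = 0.5.
Translational: Mg sinθ − f = Ma. Rotational about the CM: fR = Iα = kMRa, so f = kMa.
These give a = g sinθ/(1+k) and the required friction f = kMg sinθ/(1+k).
With N = Mg cosθ, the no-slip condition f ≤ μN gives μ_min = f/N = k tanθ/(1+k).
μ_min = 0.5 × tan12.7° / 1.5 ≈ 0.0751.

μ_min ≈ 0.0751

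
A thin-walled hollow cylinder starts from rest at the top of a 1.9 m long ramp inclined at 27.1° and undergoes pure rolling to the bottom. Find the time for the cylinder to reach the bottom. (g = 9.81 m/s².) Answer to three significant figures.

Here I = MR², so the shape factor k = I/(MR²) = 1.
Translational: Mg sinθ − f = Ma. Rotational about the CM: fR = Iα = kMRa, so f = kMa.
Hence a = g sinθ/(1+k) = 9.81×sin27.1°/2 = 2.234 m/s².
With constant a from rest, t = √(2L/a) = √(2·1.9/2.234) ≈ 1.30 s.

t ≈ 1.30 s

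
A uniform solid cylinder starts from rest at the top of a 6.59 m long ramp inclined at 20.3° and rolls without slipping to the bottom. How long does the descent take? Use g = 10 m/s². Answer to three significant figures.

The moment of inertia is (1/2)MR², giving k ≡ I/(MR²) = 0.5.
Translational: Mg sinθ − f = Ma. Rotational about the CM: fR = Iα = kMRa, so f = kMa.
Hence a = g sinθ/(1+k) = 10×sin20.3°/1.5 = 2.313 m/s².
With constant a from rest, t = √(2L/a) = √(2·6.59/2.313) ≈ 2.39 s.

t ≈ 2.39 s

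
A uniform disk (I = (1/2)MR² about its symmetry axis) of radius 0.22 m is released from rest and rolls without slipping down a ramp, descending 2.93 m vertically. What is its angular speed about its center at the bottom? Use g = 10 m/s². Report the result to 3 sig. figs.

Here I = (1/2)MR², so the shape factor k = I/(MR²) = 0.5.
Rolling without slipping gives ω = v/R, so the total kinetic energy is ½Mv² + ½Iω² = ½(1+k)Mv² = (3/4)Mv².
Energy conservation Mgh = ½(1+k)Mv² gives v = √(2gh/(1+k)) = √(2 × 10 × 2.93 / 1.5) = 6.25 m/s.
Then ω = v/R = 6.25 / 0.22 ≈ 28.4 rad/s.

ω ≈ 28.4 rad/s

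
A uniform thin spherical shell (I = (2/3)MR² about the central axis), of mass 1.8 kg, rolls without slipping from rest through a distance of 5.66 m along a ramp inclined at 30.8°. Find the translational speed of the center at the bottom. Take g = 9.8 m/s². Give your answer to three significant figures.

For this body I = (2/3)MR², i.e. k = I/(MR²) = 2/3.
Since it rolls without slipping, ω = v/R and KE = ½Mv² + ½Iω² = ½(1+k)Mv² = (5/6)Mv².
The vertical drop is h = L sinθ = 5.66 × sin30.8° = 2.898 m.
Energy conservation: Mgh = (5/6)Mv², so v = √(2gh/(1+k)) = √(2 × 9.8 × 2.898 / 1.667) ≈ 5.84 m/s.

v ≈ 5.84 m/s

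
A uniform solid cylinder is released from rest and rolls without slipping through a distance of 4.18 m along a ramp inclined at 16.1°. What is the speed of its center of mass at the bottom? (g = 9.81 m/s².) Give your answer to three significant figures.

For this body I = (1/2)MR², i.e. k = I/(MR²) = 0.5.
Rolling without slipping gives ω = v/R, so the total kinetic energy is ½Mv² + ½Iω² = ½(1+k)Mv² = (3/4)Mv².
The vertical drop is h = L sinθ = 4.18 × sin16.1° = 1.159 m.
Energy conservation: Mgh = (3/4)Mv², so v = √(2gh/(1+k)) = √(2 × 9.81 × 1.159 / 1.5) ≈ 3.89 m/s.

v ≈ 3.89 m/s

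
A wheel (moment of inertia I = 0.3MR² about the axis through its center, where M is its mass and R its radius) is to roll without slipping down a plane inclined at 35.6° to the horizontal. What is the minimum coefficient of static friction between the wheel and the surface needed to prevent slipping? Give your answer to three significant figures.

For this body I = 0.3MR², i.e. k = I/(MR²) = 0.3.
Newton's second law down the slope: Mg sinθ − f = Ma. The torque equation fR = Iα (with α = a/R) gives f = kMa.
These give a = g sinθ/(1+k) and the required friction f = kMg sinθ/(1+k).
With N = Mg cosθ, the no-slip condition f ≤ μN gives μ_min = f/N = k tanθ/(1+k).
μ_min = 0.3 × tan35.6° / 1.3 ≈ 0.165.

μ_min ≈ 0.165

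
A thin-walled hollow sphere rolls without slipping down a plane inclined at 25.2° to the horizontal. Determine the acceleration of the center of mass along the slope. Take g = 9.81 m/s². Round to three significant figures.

a ≈ 2.51 m/s²

The moment of inertia is (2/3)MR², giving k ≡ I/(MR²) = 2/3.
Translational: Mg sinθ − f = Ma. Rotational about the CM: fR = Iα = kMRa, so f = kMa.
Eliminating f: Mg sinθ = (1+k)Ma, so a = g sinθ/(1+k) = 9.81 × sin25.2° / 1.667 ≈ 2.51 m/s².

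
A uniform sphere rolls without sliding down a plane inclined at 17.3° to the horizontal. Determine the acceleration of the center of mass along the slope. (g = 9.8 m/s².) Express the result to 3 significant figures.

For this body I = (2/5)MR², i.e. k = I/(MR²) = 0.4.
Along the incline Mg sinθ − f = Ma, and torque about the center fR = Iα = kMR²(a/R) gives f = kMa.
Eliminating f: Mg sinθ = (1+k)Ma, so a = g sinθ/(1+k) = 9.8 × sin17.3° / 1.4 ≈ 2.08 m/s².

a ≈ 2.08 m/s²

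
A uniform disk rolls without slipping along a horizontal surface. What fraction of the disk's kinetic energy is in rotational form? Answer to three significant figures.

fraction ≈ 0.333

The moment of inertia is (1/2)MR², giving k ≡ I/(MR²) = 0.5.
Since ω = v/R, the translational part is ½Mv² and the rotational part is ½I(v/R)² = ½kMv²; the total is ½(1+k)Mv².
The rotational fraction is therefore k/(1+k) = 0.5/1.5 ≈ 0.333.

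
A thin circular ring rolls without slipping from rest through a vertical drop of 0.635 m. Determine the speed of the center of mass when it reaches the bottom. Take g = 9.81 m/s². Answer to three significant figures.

The moment of inertia is MR², giving k ≡ I/(MR²) = 1.
Pure rolling means v = ωR; then KE = ½Mv² + ½I(v/R)² = ½(1+k)Mv² = Mv².
Setting Mgh = Mv² gives v = √(2gh/(1+k)) = √(2·9.81·0.635/2) ≈ 2.50 m/s.

v ≈ 2.50 m/s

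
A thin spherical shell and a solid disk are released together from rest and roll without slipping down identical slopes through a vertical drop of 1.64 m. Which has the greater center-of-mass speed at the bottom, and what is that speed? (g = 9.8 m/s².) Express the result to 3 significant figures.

For rolling without slipping, Mgh = ½(1+k)Mv² where k = I/(MR²), so v = √(2gh/(1+k)).
Thin spherical shell: k = 2/3, giving v = √(2×9.8×1.64/1.667) = 4.392 m/s.
Solid disk: k = 0.5, giving v = √(2×9.8×1.64/1.5) = 4.629 m/s.
The smaller k wins: the solid disk, at ≈ 4.63 m/s.

the solid disk, at v ≈ 4.63 m/s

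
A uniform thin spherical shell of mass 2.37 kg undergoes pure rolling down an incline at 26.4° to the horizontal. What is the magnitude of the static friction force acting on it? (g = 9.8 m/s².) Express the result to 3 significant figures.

f ≈ 4.13 N

For this body I = (2/3)MR², i.e. k = I/(MR²) = 2/3.
Newton's second law down the slope: Mg sinθ − f = Ma. The torque equation fR = Iα (with α = a/R) gives f = kMa.
Combining, a = g sinθ/(1+k) and f = kMa = kMg sinθ/(1+k).
f = (2/3) × 2.37 × 9.8 × sin26.4° / 1.667 ≈ 4.13 N.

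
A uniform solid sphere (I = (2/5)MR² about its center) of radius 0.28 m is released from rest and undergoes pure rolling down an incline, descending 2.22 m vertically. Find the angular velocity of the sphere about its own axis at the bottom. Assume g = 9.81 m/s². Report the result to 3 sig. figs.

ω ≈ 19.9 rad/s

For this body I = (2/5)MR², i.e. k = I/(MR²) = 0.4.
Rolling without slipping gives ω = v/R, so the total kinetic energy is ½Mv² + ½Iω² = ½(1+k)Mv² = (7/10)Mv².
Energy conservation Mgh = ½(1+k)Mv² gives v = √(2gh/(1+k)) = √(2 × 9.81 × 2.22 / 1.4) = 5.578 m/s.
The angular speed follows from ω = v/R = 5.578/0.28 ≈ 19.9 rad/s.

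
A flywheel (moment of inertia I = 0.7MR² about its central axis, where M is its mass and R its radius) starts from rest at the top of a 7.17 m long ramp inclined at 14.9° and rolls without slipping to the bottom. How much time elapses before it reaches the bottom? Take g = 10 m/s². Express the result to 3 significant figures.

The moment of inertia is 0.7MR², giving k ≡ I/(MR²) = 0.7.
Newton's second law down the slope: Mg sinθ − f = Ma. The torque equation fR = Iα (with α = a/R) gives f = kMa.
Hence a = g sinθ/(1+k) = 10×sin14.9°/1.7 = 1.513 m/s².
Starting from rest, L = ½at², so t = √(2L/a) = √(2×7.17/1.513) ≈ 3.08 s.

t ≈ 3.08 s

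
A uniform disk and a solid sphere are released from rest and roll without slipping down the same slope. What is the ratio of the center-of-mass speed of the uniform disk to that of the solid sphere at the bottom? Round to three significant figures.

v_ratio ≈ 0.966

Each satisfies Mgh = ½(1+k)Mv² with k = I/(MR²), so v ∝ 1/√(1+k).
For the uniform disk k = 0.5; for the solid sphere k = 0.4.
v₁/v₂ = √((1+k₂)/(1+k₁)) = √(1.4/1.5) ≈ 0.966.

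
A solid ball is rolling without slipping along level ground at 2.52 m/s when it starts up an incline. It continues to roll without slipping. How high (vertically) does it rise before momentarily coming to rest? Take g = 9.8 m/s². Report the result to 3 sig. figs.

h ≈ 0.454 m

Here I = (2/5)MR², so the shape factor k = I/(MR²) = 0.4.
The rolling condition ω = v/R makes the rotational term ½I(v/R)² = ½kMv², so KE_total = ½(1+k)Mv² = (7/10)Mv².
At the top the kinetic energy is zero, so (7/10)Mv₀² = Mgh.
Thus h = (1+k)v₀²/(2g) = 1.4 × 2.52² / (2 × 9.8) ≈ 0.454 m.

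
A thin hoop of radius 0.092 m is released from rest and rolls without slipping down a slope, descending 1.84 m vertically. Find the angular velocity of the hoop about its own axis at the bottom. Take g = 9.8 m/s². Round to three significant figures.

ω ≈ 46.2 rad/s

The moment of inertia is MR², giving k ≡ I/(MR²) = 1.
The rolling condition ω = v/R makes the rotational term ½I(v/R)² = ½kMv², so KE_total = ½(1+k)Mv² = Mv².
Energy conservation Mgh = ½(1+k)Mv² gives v = √(2gh/(1+k)) = √(2 × 9.8 × 1.84 / 2) = 4.246 m/s.
Then ω = v/R = 4.246 / 0.092 ≈ 46.2 rad/s.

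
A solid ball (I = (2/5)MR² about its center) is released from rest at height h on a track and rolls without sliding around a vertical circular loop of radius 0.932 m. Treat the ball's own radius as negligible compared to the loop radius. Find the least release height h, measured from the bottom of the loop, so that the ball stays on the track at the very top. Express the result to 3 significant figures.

h_min ≈ 2.52 m

The moment of inertia is (2/5)MR², giving k ≡ I/(MR²) = 0.4.
At the top of the loop, the minimum-contact condition is Mg = Mv_top²/r, so v_top² = gr.
With ω = v/R, the kinetic energy at speed v is ½(1+k)Mv² = (7/10)Mv².
Energy conservation from release (height h) to the top (height 2r): Mgh = Mg(2r) + (7/10)M·gr.
Thus h_min = 2r + (1+k)r/2 = r(2 + 1.4/2) = 0.932 × 2.7 ≈ 2.52 m.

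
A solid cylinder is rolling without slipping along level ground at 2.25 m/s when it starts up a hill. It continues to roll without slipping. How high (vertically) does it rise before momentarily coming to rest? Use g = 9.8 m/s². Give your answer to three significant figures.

h ≈ 0.387 m

For this body I = (1/2)MR², i.e. k = I/(MR²) = 0.5.
Since it rolls without slipping, ω = v/R and KE = ½Mv² + ½Iω² = ½(1+k)Mv² = (3/4)Mv².
At the top the kinetic energy is zero, so (3/4)Mv₀² = Mgh.
Thus h = (1+k)v₀²/(2g) = 1.5 × 2.25² / (2 × 9.8) ≈ 0.387 m.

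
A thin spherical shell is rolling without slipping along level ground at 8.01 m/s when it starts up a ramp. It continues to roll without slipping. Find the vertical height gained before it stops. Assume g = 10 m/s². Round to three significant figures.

With I = (2/3)MR², the ratio k = I/(MR²) is 2/3.
The rolling condition ω = v/R makes the rotational term ½I(v/R)² = ½kMv², so KE_total = ½(1+k)Mv² = (5/6)Mv².
At the top the kinetic energy is zero, so (5/6)Mv₀² = Mgh.
Thus h = (1+k)v₀²/(2g) = 1.667 × 8.01² / (2 × 10) ≈ 5.35 m.

h ≈ 5.35 m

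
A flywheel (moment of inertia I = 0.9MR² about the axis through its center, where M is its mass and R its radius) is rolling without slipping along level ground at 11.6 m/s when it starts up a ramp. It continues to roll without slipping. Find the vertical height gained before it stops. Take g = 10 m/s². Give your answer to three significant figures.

For this body I = 0.9MR², i.e. k = I/(MR²) = 0.9.
Since it rolls without slipping, ω = v/R and KE = ½Mv² + ½Iω² = ½(1+k)Mv² = (19/20)Mv².
At the top the kinetic energy is zero, so (19/20)Mv₀² = Mgh.
Thus h = (1+k)v₀²/(2g) = 1.9 × 11.6² / (2 × 10) ≈ 12.8 m.

h ≈ 12.8 m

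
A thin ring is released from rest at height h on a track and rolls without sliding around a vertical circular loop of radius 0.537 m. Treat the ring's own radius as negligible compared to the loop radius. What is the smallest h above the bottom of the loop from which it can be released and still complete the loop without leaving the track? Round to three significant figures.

With I = MR², the ratio k = I/(MR²) is 1.
At the top, contact is just lost when gravity alone supplies the centripetal force: Mg = Mv_top²/r, i.e. v_top² = gr.
With ω = v/R, the kinetic energy at speed v is ½(1+k)Mv² = Mv².
Energy conservation from release (height h) to the top (height 2r): Mgh = Mg(2r) + M·gr.
Thus h_min = 2r + (1+k)r/2 = r(2 + 2/2) = 0.537 × 3 ≈ 1.61 m.

h_min ≈ 1.61 m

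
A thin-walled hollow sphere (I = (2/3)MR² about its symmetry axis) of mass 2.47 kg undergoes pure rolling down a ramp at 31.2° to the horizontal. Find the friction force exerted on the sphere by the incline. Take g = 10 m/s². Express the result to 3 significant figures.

f ≈ 5.12 N

Here I = (2/3)MR², so the shape factor k = I/(MR²) = 2/3.
Along the incline Mg sinθ − f = Ma, and torque about the center fR = Iα = kMR²(a/R) gives f = kMa.
Combining, a = g sinθ/(1+k) and f = kMa = kMg sinθ/(1+k).
f = (2/3) × 2.47 × 10 × sin31.2° / 1.667 ≈ 5.12 N.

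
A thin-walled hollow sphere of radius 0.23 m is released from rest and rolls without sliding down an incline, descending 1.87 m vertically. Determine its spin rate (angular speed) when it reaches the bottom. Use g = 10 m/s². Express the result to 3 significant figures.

ω ≈ 20.6 rad/s

For this body I = (2/3)MR², i.e. k = I/(MR²) = 2/3.
The rolling condition ω = v/R makes the rotational term ½I(v/R)² = ½kMv², so KE_total = ½(1+k)Mv² = (5/6)Mv².
Energy conservation Mgh = ½(1+k)Mv² gives v = √(2gh/(1+k)) = √(2 × 10 × 1.87 / 1.667) = 4.737 m/s.
Then ω = v/R = 4.737 / 0.23 ≈ 20.6 rad/s.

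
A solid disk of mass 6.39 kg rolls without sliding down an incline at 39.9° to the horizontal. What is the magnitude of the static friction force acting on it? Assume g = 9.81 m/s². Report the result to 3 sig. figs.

f ≈ 13.4 N

For this body I = (1/2)MR², i.e. k = I/(MR²) = 0.5.
Newton's second law down the slope: Mg sinθ − f = Ma. The torque equation fR = Iα (with α = a/R) gives f = kMa.
Combining, a = g sinθ/(1+k) and f = kMa = kMg sinθ/(1+k).
f = 0.5 × 6.39 × 9.81 × sin39.9° / 1.5 ≈ 13.4 N.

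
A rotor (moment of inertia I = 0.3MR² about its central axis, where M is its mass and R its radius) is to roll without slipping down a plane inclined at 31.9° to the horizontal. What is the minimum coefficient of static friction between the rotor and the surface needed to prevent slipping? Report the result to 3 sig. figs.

μ_min ≈ 0.144

The moment of inertia is 0.3MR², giving k ≡ I/(MR²) = 0.3.
Translational: Mg sinθ − f = Ma. Rotational about the CM: fR = Iα = kMRa, so f = kMa.
These give a = g sinθ/(1+k) and the required friction f = kMg sinθ/(1+k).
The normal force is N = Mg cosθ, so μ_min = f/N = k tanθ/(1+k).
μ_min = 0.3 × tan31.9° / 1.3 ≈ 0.144.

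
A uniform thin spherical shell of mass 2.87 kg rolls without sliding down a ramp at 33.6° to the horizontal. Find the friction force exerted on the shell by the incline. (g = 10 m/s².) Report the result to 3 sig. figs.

f ≈ 6.35 N

With I = (2/3)MR², the ratio k = I/(MR²) is 2/3.
Along the incline Mg sinθ − f = Ma, and torque about the center fR = Iα = kMR²(a/R) gives f = kMa.
Combining, a = g sinθ/(1+k) and f = kMa = kMg sinθ/(1+k).
f = (2/3) × 2.87 × 10 × sin33.6° / 1.667 ≈ 6.35 N.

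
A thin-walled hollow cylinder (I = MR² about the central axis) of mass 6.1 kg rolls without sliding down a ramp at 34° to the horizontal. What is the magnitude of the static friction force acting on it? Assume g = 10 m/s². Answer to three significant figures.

Here I = MR², so the shape factor k = I/(MR²) = 1.
Along the incline Mg sinθ − f = Ma, and torque about the center fR = Iα = kMR²(a/R) gives f = kMa.
Combining, a = g sinθ/(1+k) and f = kMa = kMg sinθ/(1+k).
f = 1 × 6.1 × 10 × sin34° / 2 ≈ 17.1 N.

f ≈ 17.1 N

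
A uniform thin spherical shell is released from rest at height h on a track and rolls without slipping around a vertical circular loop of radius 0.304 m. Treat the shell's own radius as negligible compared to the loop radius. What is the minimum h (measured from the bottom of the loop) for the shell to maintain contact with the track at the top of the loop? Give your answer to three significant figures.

h_min ≈ 0.861 m

For this body I = (2/3)MR², i.e. k = I/(MR²) = 2/3.
At the top, contact is just lost when gravity alone supplies the centripetal force: Mg = Mv_top²/r, i.e. v_top² = gr.
With ω = v/R, the kinetic energy at speed v is ½(1+k)Mv² = (5/6)Mv².
Energy conservation from release (height h) to the top (height 2r): Mgh = Mg(2r) + (5/6)M·gr.
Thus h_min = 2r + (1+k)r/2 = r(2 + 1.667/2) = 0.304 × 2.833 ≈ 0.861 m.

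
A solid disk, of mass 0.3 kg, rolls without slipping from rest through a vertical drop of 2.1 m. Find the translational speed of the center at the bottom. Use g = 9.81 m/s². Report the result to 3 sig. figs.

v ≈ 5.24 m/s

Here I = (1/2)MR², so the shape factor k = I/(MR²) = 0.5.
Pure rolling means v = ωR; then KE = ½Mv² + ½I(v/R)² = ½(1+k)Mv² = (3/4)Mv².
Setting Mgh = (3/4)Mv² gives v = √(2gh/(1+k)) = √(2·9.81·2.1/1.5) ≈ 5.24 m/s.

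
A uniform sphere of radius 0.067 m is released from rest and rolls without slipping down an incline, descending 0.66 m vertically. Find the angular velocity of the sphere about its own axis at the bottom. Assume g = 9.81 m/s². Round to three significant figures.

ω ≈ 45.4 rad/s

For this body I = (2/5)MR², i.e. k = I/(MR²) = 0.4.
Pure rolling means v = ωR; then KE = ½Mv² + ½I(v/R)² = ½(1+k)Mv² = (7/10)Mv².
Energy conservation Mgh = ½(1+k)Mv² gives v = √(2gh/(1+k)) = √(2 × 9.81 × 0.66 / 1.4) = 3.041 m/s.
Then ω = v/R = 3.041 / 0.067 ≈ 45.4 rad/s.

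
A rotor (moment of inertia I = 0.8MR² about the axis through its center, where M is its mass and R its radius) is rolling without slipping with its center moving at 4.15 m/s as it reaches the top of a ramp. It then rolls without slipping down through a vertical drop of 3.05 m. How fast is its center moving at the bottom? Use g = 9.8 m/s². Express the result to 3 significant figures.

The moment of inertia is 0.8MR², giving k ≡ I/(MR²) = 0.8.
Since it rolls without slipping, ω = v/R and KE = ½Mv² + ½Iω² = ½(1+k)Mv² = (9/10)Mv².
Conserving energy between top and bottom: (9/10)Mv² = (9/10)Mv₀² + Mgh, hence v² = v₀² + 2gh/(1+k).
v = √(4.15² + 2×9.8×3.05/1.8) = √50.43 ≈ 7.10 m/s.

v ≈ 7.10 m/s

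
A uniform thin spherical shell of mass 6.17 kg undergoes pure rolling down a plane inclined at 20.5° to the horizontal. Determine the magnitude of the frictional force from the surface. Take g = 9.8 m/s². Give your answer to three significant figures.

f ≈ 8.47 N

With I = (2/3)MR², the ratio k = I/(MR²) is 2/3.
Newton's second law down the slope: Mg sinθ − f = Ma. The torque equation fR = Iα (with α = a/R) gives f = kMa.
Combining, a = g sinθ/(1+k) and f = kMa = kMg sinθ/(1+k).
f = (2/3) × 6.17 × 9.8 × sin20.5° / 1.667 ≈ 8.47 N.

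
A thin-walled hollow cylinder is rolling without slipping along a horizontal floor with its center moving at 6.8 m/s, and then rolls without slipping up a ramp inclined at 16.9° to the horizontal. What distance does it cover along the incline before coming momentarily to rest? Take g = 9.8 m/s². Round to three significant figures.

d ≈ 16.2 m

Here I = MR², so the shape factor k = I/(MR²) = 1.
Pure rolling means v = ωR; then KE = ½Mv² + ½I(v/R)² = ½(1+k)Mv² = Mv².
Setting this equal to Mgh gives the vertical rise h = (1+k)v₀²/(2g) = 2×6.8²/(2×9.8) = 4.718 m.
Along the incline, d = h/sinθ = 4.718/sin16.9° ≈ 16.2 m.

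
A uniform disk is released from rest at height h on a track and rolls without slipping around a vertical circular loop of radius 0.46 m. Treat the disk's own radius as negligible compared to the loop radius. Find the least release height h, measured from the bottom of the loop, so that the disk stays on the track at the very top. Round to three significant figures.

Here I = (1/2)MR², so the shape factor k = I/(MR²) = 0.5.
At the top of the loop, the minimum-contact condition is Mg = Mv_top²/r, so v_top² = gr.
With ω = v/R, the kinetic energy at speed v is ½(1+k)Mv² = (3/4)Mv².
Energy conservation from release (height h) to the top (height 2r): Mgh = Mg(2r) + (3/4)M·gr.
Thus h_min = 2r + (1+k)r/2 = r(2 + 1.5/2) = 0.46 × 2.75 ≈ 1.27 m.

h_min ≈ 1.27 m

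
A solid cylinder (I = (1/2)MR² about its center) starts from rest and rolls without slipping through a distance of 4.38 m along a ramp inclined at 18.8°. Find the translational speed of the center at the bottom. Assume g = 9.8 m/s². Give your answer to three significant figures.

v ≈ 4.29 m/s

For this body I = (1/2)MR², i.e. k = I/(MR²) = 0.5.
Since it rolls without slipping, ω = v/R and KE = ½Mv² + ½Iω² = ½(1+k)Mv² = (3/4)Mv².
The vertical drop is h = L sinθ = 4.38 × sin18.8° = 1.412 m.
Setting Mgh = (3/4)Mv² gives v = √(2gh/(1+k)) = √(2·9.8·1.412/1.5) ≈ 4.29 m/s.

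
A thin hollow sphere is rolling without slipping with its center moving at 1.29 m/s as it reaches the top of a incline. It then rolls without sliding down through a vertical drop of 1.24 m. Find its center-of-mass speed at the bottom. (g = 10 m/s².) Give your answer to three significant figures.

The moment of inertia is (2/3)MR², giving k ≡ I/(MR²) = 2/3.
Rolling without slipping gives ω = v/R, so the total kinetic energy is ½Mv² + ½Iω² = ½(1+k)Mv² = (5/6)Mv².
Energy conservation: (5/6)Mv₀² + Mgh = (5/6)Mv², so v² = v₀² + 2gh/(1+k).
v = √(1.29² + 2×10×1.24/1.667) = √16.54 ≈ 4.07 m/s.

v ≈ 4.07 m/s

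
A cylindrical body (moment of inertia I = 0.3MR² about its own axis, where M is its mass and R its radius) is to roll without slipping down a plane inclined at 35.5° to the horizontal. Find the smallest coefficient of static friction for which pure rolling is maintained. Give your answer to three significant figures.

The moment of inertia is 0.3MR², giving k ≡ I/(MR²) = 0.3.
Along the incline Mg sinθ − f = Ma, and torque about the center fR = Iα = kMR²(a/R) gives f = kMa.
These give a = g sinθ/(1+k) and the required friction f = kMg sinθ/(1+k).
The normal force is N = Mg cosθ, so μ_min = f/N = k tanθ/(1+k).
μ_min = 0.3 × tan35.5° / 1.3 ≈ 0.165.

μ_min ≈ 0.165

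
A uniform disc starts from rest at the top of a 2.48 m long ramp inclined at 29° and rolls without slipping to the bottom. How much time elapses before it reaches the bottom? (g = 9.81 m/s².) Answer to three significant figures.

With I = (1/2)MR², the ratio k = I/(MR²) is 0.5.
Newton's second law down the slope: Mg sinθ − f = Ma. The torque equation fR = Iα (with α = a/R) gives f = kMa.
Hence a = g sinθ/(1+k) = 9.81×sin29°/1.5 = 3.171 m/s².
Starting from rest, L = ½at², so t = √(2L/a) = √(2×2.48/3.171) ≈ 1.25 s.

t ≈ 1.25 s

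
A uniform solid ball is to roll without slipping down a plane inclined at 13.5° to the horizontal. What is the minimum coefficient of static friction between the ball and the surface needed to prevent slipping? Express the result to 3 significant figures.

μ_min ≈ 0.0686

For this body I = (2/5)MR², i.e. k = I/(MR²) = 0.4.
Newton's second law down the slope: Mg sinθ − f = Ma. The torque equation fR = Iα (with α = a/R) gives f = kMa.
These give a = g sinθ/(1+k) and the required friction f = kMg sinθ/(1+k).
The normal force is N = Mg cosθ, so μ_min = f/N = k tanθ/(1+k).
μ_min = 0.4 × tan13.5° / 1.4 ≈ 0.0686.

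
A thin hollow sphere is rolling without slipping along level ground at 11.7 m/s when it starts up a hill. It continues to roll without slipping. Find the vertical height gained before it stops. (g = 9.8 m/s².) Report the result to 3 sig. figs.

h ≈ 11.6 m

The moment of inertia is (2/3)MR², giving k ≡ I/(MR²) = 2/3.
Since it rolls without slipping, ω = v/R and KE = ½Mv² + ½Iω² = ½(1+k)Mv² = (5/6)Mv².
All of this converts to potential energy at the highest point: (5/6)Mv₀² = Mgh.
Thus h = (1+k)v₀²/(2g) = 1.667 × 11.7² / (2 × 9.8) ≈ 11.6 m.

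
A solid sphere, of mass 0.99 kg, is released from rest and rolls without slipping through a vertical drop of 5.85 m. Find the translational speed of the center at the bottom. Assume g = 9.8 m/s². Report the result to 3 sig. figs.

v ≈ 9.05 m/s

With I = (2/5)MR², the ratio k = I/(MR²) is 0.4.
Rolling without slipping gives ω = v/R, so the total kinetic energy is ½Mv² + ½Iω² = ½(1+k)Mv² = (7/10)Mv².
Energy conservation: Mgh = (7/10)Mv², so v = √(2gh/(1+k)) = √(2 × 9.8 × 5.85 / 1.4) ≈ 9.05 m/s.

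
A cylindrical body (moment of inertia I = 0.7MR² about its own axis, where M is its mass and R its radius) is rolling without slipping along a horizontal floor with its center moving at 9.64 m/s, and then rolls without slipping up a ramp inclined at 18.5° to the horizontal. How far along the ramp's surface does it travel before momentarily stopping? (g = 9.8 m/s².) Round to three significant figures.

Here I = 0.7MR², so the shape factor k = I/(MR²) = 0.7.
The rolling condition ω = v/R makes the rotational term ½I(v/R)² = ½kMv², so KE_total = ½(1+k)Mv² = (17/20)Mv².
Setting this equal to Mgh gives the vertical rise h = (1+k)v₀²/(2g) = 1.7×9.64²/(2×9.8) = 8.06 m.
The distance along the slope is d = h/sinθ = 8.06/sin18.5° ≈ 25.4 m.

d ≈ 25.4 m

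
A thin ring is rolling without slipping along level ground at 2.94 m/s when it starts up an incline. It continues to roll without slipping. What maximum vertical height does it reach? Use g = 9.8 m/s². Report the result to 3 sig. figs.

The moment of inertia is MR², giving k ≡ I/(MR²) = 1.
Since it rolls without slipping, ω = v/R and KE = ½Mv² + ½Iω² = ½(1+k)Mv² = Mv².
All of this converts to potential energy at the highest point: Mv₀² = Mgh.
Thus h = (1+k)v₀²/(2g) = 2 × 2.94² / (2 × 9.8) ≈ 0.882 m.

h ≈ 0.882 m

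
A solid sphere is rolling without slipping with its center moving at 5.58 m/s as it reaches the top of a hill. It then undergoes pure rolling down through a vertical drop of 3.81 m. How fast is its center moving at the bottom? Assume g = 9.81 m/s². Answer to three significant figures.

The moment of inertia is (2/5)MR², giving k ≡ I/(MR²) = 0.4.
Rolling without slipping gives ω = v/R, so the total kinetic energy is ½Mv² + ½Iω² = ½(1+k)Mv² = (7/10)Mv².
Conserving energy between top and bottom: (7/10)Mv² = (7/10)Mv₀² + Mgh, hence v² = v₀² + 2gh/(1+k).
v = √(5.58² + 2×9.81×3.81/1.4) = √84.53 ≈ 9.19 m/s.

v ≈ 9.19 m/s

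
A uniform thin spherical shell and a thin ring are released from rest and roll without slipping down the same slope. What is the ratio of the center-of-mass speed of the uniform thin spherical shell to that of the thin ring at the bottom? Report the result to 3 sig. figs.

v_ratio ≈ 1.10

Each satisfies Mgh = ½(1+k)Mv² with k = I/(MR²), so v ∝ 1/√(1+k).
For the uniform thin spherical shell k = 2/3; for the thin ring k = 1.
v₁/v₂ = √((1+k₂)/(1+k₁)) = √(2/1.667) ≈ 1.10.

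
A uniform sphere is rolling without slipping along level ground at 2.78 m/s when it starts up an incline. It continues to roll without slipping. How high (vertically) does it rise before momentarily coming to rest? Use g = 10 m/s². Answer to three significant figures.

h ≈ 0.541 m

With I = (2/5)MR², the ratio k = I/(MR²) is 0.4.
Rolling without slipping gives ω = v/R, so the total kinetic energy is ½Mv² + ½Iω² = ½(1+k)Mv² = (7/10)Mv².
All of this converts to potential energy at the highest point: (7/10)Mv₀² = Mgh.
Thus h = (1+k)v₀²/(2g) = 1.4 × 2.78² / (2 × 10) ≈ 0.541 m.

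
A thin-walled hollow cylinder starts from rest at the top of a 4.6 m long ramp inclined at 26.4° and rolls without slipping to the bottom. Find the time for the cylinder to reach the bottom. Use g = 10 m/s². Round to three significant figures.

t ≈ 2.03 s

Here I = MR², so the shape factor k = I/(MR²) = 1.
Along the incline Mg sinθ − f = Ma, and torque about the center fR = Iα = kMR²(a/R) gives f = kMa.
Hence a = g sinθ/(1+k) = 10×sin26.4°/2 = 2.223 m/s².
With constant a from rest, t = √(2L/a) = √(2·4.6/2.223) ≈ 2.03 s.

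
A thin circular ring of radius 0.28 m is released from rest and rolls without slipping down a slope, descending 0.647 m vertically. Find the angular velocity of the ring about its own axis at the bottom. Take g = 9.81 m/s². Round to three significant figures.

For this body I = MR², i.e. k = I/(MR²) = 1.
Since it rolls without slipping, ω = v/R and KE = ½Mv² + ½Iω² = ½(1+k)Mv² = Mv².
Energy conservation Mgh = ½(1+k)Mv² gives v = √(2gh/(1+k)) = √(2 × 9.81 × 0.647 / 2) = 2.519 m/s.
The angular speed follows from ω = v/R = 2.519/0.28 ≈ 9.00 rad/s.

ω ≈ 9.00 rad/s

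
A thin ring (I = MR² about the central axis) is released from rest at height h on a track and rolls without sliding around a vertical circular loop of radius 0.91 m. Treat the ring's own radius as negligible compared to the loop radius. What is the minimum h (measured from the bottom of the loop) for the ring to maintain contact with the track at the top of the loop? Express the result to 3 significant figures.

The moment of inertia is MR², giving k ≡ I/(MR²) = 1.
At the top, contact is just lost when gravity alone supplies the centripetal force: Mg = Mv_top²/r, i.e. v_top² = gr.
With ω = v/R, the kinetic energy at speed v is ½(1+k)Mv² = Mv².
Energy conservation from release (height h) to the top (height 2r): Mgh = Mg(2r) + M·gr.
Thus h_min = 2r + (1+k)r/2 = r(2 + 2/2) = 0.91 × 3 ≈ 2.73 m.

h_min ≈ 2.73 m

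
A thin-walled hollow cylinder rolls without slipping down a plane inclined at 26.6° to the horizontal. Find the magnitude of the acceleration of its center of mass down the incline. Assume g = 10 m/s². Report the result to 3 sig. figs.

a ≈ 2.24 m/s²

With I = MR², the ratio k = I/(MR²) is 1.
Translational: Mg sinθ − f = Ma. Rotational about the CM: fR = Iα = kMRa, so f = kMa.
Eliminating f: Mg sinθ = (1+k)Ma, so a = g sinθ/(1+k) = 10 × sin26.6° / 2 ≈ 2.24 m/s².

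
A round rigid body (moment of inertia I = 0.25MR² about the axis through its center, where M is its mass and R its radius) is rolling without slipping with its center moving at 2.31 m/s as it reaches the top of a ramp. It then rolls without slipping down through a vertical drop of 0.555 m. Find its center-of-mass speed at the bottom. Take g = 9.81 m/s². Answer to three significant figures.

v ≈ 3.75 m/s

Here I = 0.25MR², so the shape factor k = I/(MR²) = 0.25.
The rolling condition ω = v/R makes the rotational term ½I(v/R)² = ½kMv², so KE_total = ½(1+k)Mv² = (5/8)Mv².
Energy conservation: (5/8)Mv₀² + Mgh = (5/8)Mv², so v² = v₀² + 2gh/(1+k).
v = √(2.31² + 2×9.81×0.555/1.25) = √14.05 ≈ 3.75 m/s.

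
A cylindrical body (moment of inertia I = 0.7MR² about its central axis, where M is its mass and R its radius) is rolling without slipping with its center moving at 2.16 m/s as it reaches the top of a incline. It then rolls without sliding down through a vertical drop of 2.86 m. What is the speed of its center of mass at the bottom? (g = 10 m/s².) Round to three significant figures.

v ≈ 6.19 m/s

Here I = 0.7MR², so the shape factor k = I/(MR²) = 0.7.
Pure rolling means v = ωR; then KE = ½Mv² + ½I(v/R)² = ½(1+k)Mv² = (17/20)Mv².
Energy conservation: (17/20)Mv₀² + Mgh = (17/20)Mv², so v² = v₀² + 2gh/(1+k).
v = √(2.16² + 2×10×2.86/1.7) = √38.31 ≈ 6.19 m/s.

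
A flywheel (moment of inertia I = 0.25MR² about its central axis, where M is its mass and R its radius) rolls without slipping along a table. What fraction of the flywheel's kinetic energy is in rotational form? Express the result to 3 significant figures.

fraction ≈ 0.200

For this body I = 0.25MR², i.e. k = I/(MR²) = 0.25.
With ω = v/R, KE_trans = ½Mv² and KE_rot = ½Iω² = ½kMv², so KE_total = ½(1+k)Mv².
The rotational fraction is therefore k/(1+k) = 0.25/1.25 ≈ 0.200.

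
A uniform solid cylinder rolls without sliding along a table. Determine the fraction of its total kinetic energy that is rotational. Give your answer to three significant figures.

The moment of inertia is (1/2)MR², giving k ≡ I/(MR²) = 0.5.
Since ω = v/R, the translational part is ½Mv² and the rotational part is ½I(v/R)² = ½kMv²; the total is ½(1+k)Mv².
The rotational fraction is therefore k/(1+k) = 0.5/1.5 ≈ 0.333.

fraction ≈ 0.333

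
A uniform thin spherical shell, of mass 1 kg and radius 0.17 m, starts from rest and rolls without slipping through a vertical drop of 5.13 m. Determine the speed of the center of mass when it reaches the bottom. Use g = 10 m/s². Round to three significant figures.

For this body I = (2/3)MR², i.e. k = I/(MR²) = 2/3.
Rolling without slipping gives ω = v/R, so the total kinetic energy is ½Mv² + ½Iω² = ½(1+k)Mv² = (5/6)Mv².
Setting Mgh = (5/6)Mv² gives v = √(2gh/(1+k)) = √(2·10·5.13/1.667) ≈ 7.85 m/s.

v ≈ 7.85 m/s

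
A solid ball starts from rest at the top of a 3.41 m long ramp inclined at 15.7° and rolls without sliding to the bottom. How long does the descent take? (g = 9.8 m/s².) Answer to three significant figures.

The moment of inertia is (2/5)MR², giving k ≡ I/(MR²) = 0.4.
Along the incline Mg sinθ − f = Ma, and torque about the center fR = Iα = kMR²(a/R) gives f = kMa.
Hence a = g sinθ/(1+k) = 9.8×sin15.7°/1.4 = 1.894 m/s².
With constant a from rest, t = √(2L/a) = √(2·3.41/1.894) ≈ 1.90 s.

t ≈ 1.90 s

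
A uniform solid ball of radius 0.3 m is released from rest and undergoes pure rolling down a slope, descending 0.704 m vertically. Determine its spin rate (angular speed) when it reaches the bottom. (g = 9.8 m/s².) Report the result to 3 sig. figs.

The moment of inertia is (2/5)MR², giving k ≡ I/(MR²) = 0.4.
Rolling without slipping gives ω = v/R, so the total kinetic energy is ½Mv² + ½Iω² = ½(1+k)Mv² = (7/10)Mv².
Energy conservation Mgh = ½(1+k)Mv² gives v = √(2gh/(1+k)) = √(2 × 9.8 × 0.704 / 1.4) = 3.139 m/s.
The angular speed follows from ω = v/R = 3.139/0.3 ≈ 10.5 rad/s.

ω ≈ 10.5 rad/s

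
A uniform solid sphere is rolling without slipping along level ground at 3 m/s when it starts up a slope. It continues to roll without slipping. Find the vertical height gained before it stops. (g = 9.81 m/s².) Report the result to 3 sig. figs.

For this body I = (2/5)MR², i.e. k = I/(MR²) = 0.4.
Since it rolls without slipping, ω = v/R and KE = ½Mv² + ½Iω² = ½(1+k)Mv² = (7/10)Mv².
All of this converts to potential energy at the highest point: (7/10)Mv₀² = Mgh.
Thus h = (1+k)v₀²/(2g) = 1.4 × 3² / (2 × 9.81) ≈ 0.642 m.

h ≈ 0.642 m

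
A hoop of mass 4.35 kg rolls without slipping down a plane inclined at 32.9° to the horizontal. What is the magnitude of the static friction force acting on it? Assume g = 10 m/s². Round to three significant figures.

For this body I = MR², i.e. k = I/(MR²) = 1.
Translational: Mg sinθ − f = Ma. Rotational about the CM: fR = Iα = kMRa, so f = kMa.
Combining, a = g sinθ/(1+k) and f = kMa = kMg sinθ/(1+k).
f = 1 × 4.35 × 10 × sin32.9° / 2 ≈ 11.8 N.

f ≈ 11.8 N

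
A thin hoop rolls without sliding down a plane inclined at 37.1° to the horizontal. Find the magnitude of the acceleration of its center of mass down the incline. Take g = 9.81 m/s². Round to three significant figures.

For this body I = MR², i.e. k = I/(MR²) = 1.
Translational: Mg sinθ − f = Ma. Rotational about the CM: fR = Iα = kMRa, so f = kMa.
Eliminating f: Mg sinθ = (1+k)Ma, so a = g sinθ/(1+k) = 9.81 × sin37.1° / 2 ≈ 2.96 m/s².

a ≈ 2.96 m/s²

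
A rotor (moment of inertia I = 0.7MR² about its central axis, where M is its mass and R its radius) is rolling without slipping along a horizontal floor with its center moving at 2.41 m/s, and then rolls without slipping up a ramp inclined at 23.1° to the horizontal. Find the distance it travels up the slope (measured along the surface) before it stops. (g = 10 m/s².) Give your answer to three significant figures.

d ≈ 1.26 m

Here I = 0.7MR², so the shape factor k = I/(MR²) = 0.7.
Rolling without slipping gives ω = v/R, so the total kinetic energy is ½Mv² + ½Iω² = ½(1+k)Mv² = (17/20)Mv².
Setting this equal to Mgh gives the vertical rise h = (1+k)v₀²/(2g) = 1.7×2.41²/(2×10) = 0.4937 m.
The distance along the slope is d = h/sinθ = 0.4937/sin23.1° ≈ 1.26 m.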